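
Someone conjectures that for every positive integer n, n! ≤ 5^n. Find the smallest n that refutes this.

Check each positive integer n in order until n! > 5^n.
The first 11 eligible values, up to n = 11, all satisfy the conclusion.
n = 12: n! = 479001600 and 5^n = 244140625, so 479001600 > 244140625.
Thus n = 12 disproves the claim, and no smaller n works.

n = 12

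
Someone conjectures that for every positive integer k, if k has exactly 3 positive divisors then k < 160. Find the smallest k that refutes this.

Check each positive integer k in order until k has exactly 3 positive divisors but the claim fails.
For k = 4, 9, 25, 49, 121 the conclusion holds.
k = 169: τ(169) = 3; 169 ≥ 160.
Thus k = 169 disproves the claim, and no smaller k works.

k = 169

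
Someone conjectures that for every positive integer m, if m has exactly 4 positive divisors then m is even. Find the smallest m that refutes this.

Check each positive integer m in order until m has exactly 4 positive divisors but m is odd.
The first 4 eligible values, up to m = 14, all satisfy the conclusion.
m = 15: divisors of 15: 1, 3, 5, 15; 15 is odd.
So m = 15 is the smallest counterexample.

m = 15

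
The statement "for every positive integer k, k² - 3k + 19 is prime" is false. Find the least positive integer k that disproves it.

For k = 1, 2, 3, 4, …, 15, 16, 17 the conclusion holds.
k = 18: k² - 3k + 19 = 289 = 17 × 17, composite.
So k = 18 is the smallest counterexample.

k = 18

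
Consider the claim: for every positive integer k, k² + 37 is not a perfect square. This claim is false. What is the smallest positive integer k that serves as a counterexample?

k = 18

For k = 1, 2, 3, 4, …, 15, 16, 17 the conclusion holds.
k = 18: 18² + 37 = 361 = 19², a perfect square.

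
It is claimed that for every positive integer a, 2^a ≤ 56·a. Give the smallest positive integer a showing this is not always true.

a = 9

a = 1: 2^a = 2 and 56·a = 56, so 2 ≤ 56.
a = 2: 2^a = 4 and 56·a = 112, so 4 ≤ 112.
a = 3: 2^a = 8 and 56·a = 168, so 8 ≤ 168.
a = 4: 2^a = 16 and 56·a = 224, so 16 ≤ 224.
a = 5: 2^a = 32 and 56·a = 280, so 32 ≤ 280.
a = 6: 2^a = 64 and 56·a = 336, so 64 ≤ 336.
a = 7: 2^a = 128 and 56·a = 392, so 128 ≤ 392.
a = 8: 2^a = 256 and 56·a = 448, so 256 ≤ 448.
a = 9: 2^a = 512 and 56·a = 504, so 512 > 504.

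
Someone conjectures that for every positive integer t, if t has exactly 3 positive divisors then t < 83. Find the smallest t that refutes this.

t = 121

A counterexample is any positive integer t such that t has exactly 3 positive divisors but the claim fails; we check each in order.
The first 4 eligible values, up to t = 49, all satisfy the conclusion.
t = 121: τ(121) = 3; 121 ≥ 83.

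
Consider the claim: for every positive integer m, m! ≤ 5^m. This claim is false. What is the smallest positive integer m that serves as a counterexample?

Check each positive integer m in order until m! > 5^m.
The first 11 eligible values, up to m = 11, all satisfy the conclusion.
m = 12: m! = 479001600 and 5^m = 244140625, so 479001600 > 244140625.
Hence m = 12 is a counterexample.

m = 12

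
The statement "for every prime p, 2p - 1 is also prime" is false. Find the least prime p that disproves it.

p = 5

We need the least prime p for which 2p - 1 is not prime.
For p = 2, 3 the conclusion holds.
p = 5: 2p - 1 = 9 = 3 × 3, not prime.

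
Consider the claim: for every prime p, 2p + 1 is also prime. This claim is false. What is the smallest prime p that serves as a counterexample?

p = 7

p = 2: 2p + 1 = 5, prime.
p = 3: 2p + 1 = 7, prime.
p = 5: 2p + 1 = 11, prime.
p = 7: 2p + 1 = 15 = 3 × 5, not prime.
So p = 7 is the smallest counterexample.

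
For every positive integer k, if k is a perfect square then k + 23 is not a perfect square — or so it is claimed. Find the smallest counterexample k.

k = 121

Check each positive integer k in order until k is a perfect square but k + 23 is a perfect square.
The first 10 eligible values, up to k = 100, all satisfy the conclusion.
k = 121: 121 = 11² and 121 + 23 = 144 = 12².
Hence k = 121 is a counterexample.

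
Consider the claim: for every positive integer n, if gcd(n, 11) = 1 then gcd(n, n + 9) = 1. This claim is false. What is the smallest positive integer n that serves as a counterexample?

n = 3

We need the least positive integer n for which gcd(n, 11) = 1 but gcd(n, n + 9) > 1.
n = 1: gcd(1, 10) = 1.
n = 2: gcd(2, 11) = 1.
n = 3: gcd(3, 12) = 3.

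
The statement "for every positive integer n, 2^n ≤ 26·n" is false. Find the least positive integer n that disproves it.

n = 1: 2^n = 2 and 26·n = 26, so 2 ≤ 26.
n = 2: 2^n = 4 and 26·n = 52, so 4 ≤ 52.
n = 3: 2^n = 8 and 26·n = 78, so 8 ≤ 78.
n = 4: 2^n = 16 and 26·n = 104, so 16 ≤ 104.
n = 5: 2^n = 32 and 26·n = 130, so 32 ≤ 130.
n = 6: 2^n = 64 and 26·n = 156, so 64 ≤ 156.
n = 7: 2^n = 128 and 26·n = 182, so 128 ≤ 182.
n = 8: 2^n = 256 and 26·n = 208, so 256 > 208.

n = 8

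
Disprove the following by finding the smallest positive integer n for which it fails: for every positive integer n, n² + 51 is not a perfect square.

Check each positive integer n in order until n² + 51 is a perfect square.
For n = 1, 2, 3, 4, 5, 6 the conclusion holds.
n = 7: 7² + 51 = 100 = 10², a perfect square.
So n = 7 is the smallest counterexample.

n = 7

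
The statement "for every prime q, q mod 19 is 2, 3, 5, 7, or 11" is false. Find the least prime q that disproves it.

q = 13

A counterexample is any prime q such that the claim fails; we check each in order.
For q = 2, 3, 5, 7, 11 the conclusion holds.
q = 13: 13 mod 19 = 13 — not in {2, 3, 5, 7, 11}.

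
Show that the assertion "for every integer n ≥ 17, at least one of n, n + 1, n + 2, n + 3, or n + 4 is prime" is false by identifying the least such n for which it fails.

Check each integer n ≥ 17 in order until n, n + 1, n + 2, n + 3, n + 4 are all composite.
The first 7 eligible values, up to n = 23, all satisfy the conclusion.
n = 24: 24 = 2 × 12; 25 = 5 × 5; 26 = 2 × 13; 27 = 3 × 9; 28 = 2 × 14 — all composite.

n = 24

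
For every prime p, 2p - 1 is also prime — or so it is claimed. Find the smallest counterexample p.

Check each prime p in order until 2p - 1 is not prime.
For p = 2, 3 the conclusion holds.
p = 5: 2p - 1 = 9 = 3 × 3, not prime.
Hence p = 5 is a counterexample.

p = 5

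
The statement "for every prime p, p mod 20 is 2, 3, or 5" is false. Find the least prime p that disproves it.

We need the least prime p for which the claim fails.
p = 2: 2 mod 20 = 2.
p = 3: 3 mod 20 = 3.
p = 5: 5 mod 20 = 5.
p = 7: 7 mod 20 = 7 — not in {2, 3, 5}.

p = 7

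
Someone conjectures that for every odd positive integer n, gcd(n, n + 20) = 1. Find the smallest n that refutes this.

n = 5

We need the least odd positive integer n for which gcd(n, n + 20) > 1.
For n = 1, 3 the conclusion holds.
n = 5: gcd(5, 25) = 5.
So n = 5 is the smallest counterexample.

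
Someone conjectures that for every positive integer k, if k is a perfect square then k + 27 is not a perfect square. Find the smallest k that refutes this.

We need the least positive integer k for which k is a perfect square but k + 27 is a perfect square.
For k = 1, 4 the conclusion holds.
k = 9: 9 = 3² and 9 + 27 = 36 = 6².

k = 9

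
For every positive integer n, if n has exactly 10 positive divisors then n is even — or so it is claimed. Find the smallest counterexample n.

n = 405

We need the least positive integer n for which n has exactly 10 positive divisors but n is odd.
The first 9 eligible values, up to n = 368, all satisfy the conclusion.
n = 405: divisors of 405: 10 divisors; 405 is odd.
Hence n = 405 is a counterexample.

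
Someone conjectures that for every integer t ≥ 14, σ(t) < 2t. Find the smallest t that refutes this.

t = 18

We need the least integer t ≥ 14 for which the claim fails.
t = 14: σ(14) = 24; 24 < 28.
t = 15: σ(15) = 24; 24 < 30.
t = 16: σ(16) = 31; 31 < 32.
t = 17: σ(17) = 18; 18 < 34.
t = 18: σ(18) = 39; 39 ≥ 36.
Hence t = 18 is a counterexample.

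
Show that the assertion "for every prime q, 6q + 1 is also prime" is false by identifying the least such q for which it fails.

q = 19

Check each prime q in order until 6q + 1 is not prime.
The first 7 eligible values, up to q = 17, all satisfy the conclusion.
q = 19: 6q + 1 = 115 = 5 × 23, not prime.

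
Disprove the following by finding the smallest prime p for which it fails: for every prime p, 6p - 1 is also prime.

A counterexample is any prime p such that 6p - 1 is not prime; we check each in order.
p = 2: 6p - 1 = 11, prime.
p = 3: 6p - 1 = 17, prime.
p = 5: 6p - 1 = 29, prime.
p = 7: 6p - 1 = 41, prime.
p = 11: 6p - 1 = 65 = 5 × 13, not prime.
Thus p = 11 disproves the claim, and no smaller p works.

p = 11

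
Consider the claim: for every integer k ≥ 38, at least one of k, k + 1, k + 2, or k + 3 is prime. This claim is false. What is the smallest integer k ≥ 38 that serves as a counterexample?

k = 48

We need the least integer k ≥ 38 for which k, k + 1, k + 2, k + 3 are all composite.
For k = 38, 39, 40, 41, 42, 43, 44, 45, 46, 47 the conclusion holds.
k = 48: 48 = 2 × 24; 49 = 7 × 7; 50 = 2 × 25; 51 = 3 × 17 — all composite.
Thus k = 48 disproves the claim, and no smaller k works.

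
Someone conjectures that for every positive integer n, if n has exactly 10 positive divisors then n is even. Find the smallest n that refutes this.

For n = 48, 80, 112, 162, 176, 208, 272, 304, 368 the conclusion holds.
n = 405: divisors of 405: 10 divisors; 405 is odd.
Thus n = 405 disproves the claim, and no smaller n works.

n = 405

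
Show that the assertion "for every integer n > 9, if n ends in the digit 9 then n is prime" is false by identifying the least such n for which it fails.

n = 39

For n = 19, 29 the conclusion holds.
n = 39: 39 ends in 9; 39 = 3 × 13, composite.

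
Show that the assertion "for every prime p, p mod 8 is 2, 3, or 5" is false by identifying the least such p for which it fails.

We need the least prime p for which the claim fails.
For p = 2, 3, 5 the conclusion holds.
p = 7: 7 mod 8 = 7 — not in {2, 3, 5}.
So p = 7 is the smallest counterexample.

p = 7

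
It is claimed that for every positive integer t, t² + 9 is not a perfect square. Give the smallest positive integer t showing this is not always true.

t = 4

We need the least positive integer t for which t² + 9 is a perfect square.
t = 1: 1² + 9 = 10, not a perfect square.
t = 2: 2² + 9 = 13, not a perfect square.
t = 3: 3² + 9 = 18, not a perfect square.
t = 4: 4² + 9 = 25 = 5², a perfect square.
Thus t = 4 disproves the claim, and no smaller t works.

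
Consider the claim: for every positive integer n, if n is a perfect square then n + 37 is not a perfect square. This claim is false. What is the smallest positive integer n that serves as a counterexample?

n = 324

We need the least positive integer n for which n is a perfect square but n + 37 is a perfect square.
For n = 1, 4, 9, 16, …, 225, 256, 289 the conclusion holds.
n = 324: 324 = 18² and 324 + 37 = 361 = 19².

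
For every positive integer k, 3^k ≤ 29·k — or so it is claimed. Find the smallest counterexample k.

k = 5

A counterexample is any positive integer k such that 3^k > 29·k; we check each in order.
The first 4 eligible values, up to k = 4, all satisfy the conclusion.
k = 5: 3^k = 243 and 29·k = 145, so 243 > 145.
So k = 5 is the smallest counterexample.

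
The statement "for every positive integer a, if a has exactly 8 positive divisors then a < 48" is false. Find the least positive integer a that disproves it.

a = 54

The first 4 eligible values, up to a = 42, all satisfy the conclusion.
a = 54: τ(54) = 8; 54 ≥ 48.
So a = 54 is the smallest counterexample.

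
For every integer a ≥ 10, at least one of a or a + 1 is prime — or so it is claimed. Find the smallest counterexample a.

a = 10: 11 is prime.
a = 11: 11 is prime.
a = 12: 13 is prime.
a = 13: 13 is prime.
a = 14: 14 = 2 × 7; 15 = 3 × 5 — both composite.
Thus a = 14 disproves the claim, and no smaller a works.

a = 14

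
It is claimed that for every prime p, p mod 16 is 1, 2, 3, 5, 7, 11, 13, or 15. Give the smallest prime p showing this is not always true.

p = 41

A counterexample is any prime p such that the claim fails; we check each in order.
For p = 2, 3, 5, 7, …, 29, 31, 37 the conclusion holds.
p = 41: 41 mod 16 = 9 — not in {1, 2, 3, 5, 7, 11, 13, 15}.
So p = 41 is the smallest counterexample.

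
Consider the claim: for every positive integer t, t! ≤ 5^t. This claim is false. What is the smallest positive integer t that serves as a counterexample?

A counterexample is any positive integer t such that t! > 5^t; we check each in order.
For t = 1, 2, 3, 4, …, 9, 10, 11 the conclusion holds.
t = 12: t! = 479001600 and 5^t = 244140625, so 479001600 > 244140625.
So t = 12 is the smallest counterexample.

t = 12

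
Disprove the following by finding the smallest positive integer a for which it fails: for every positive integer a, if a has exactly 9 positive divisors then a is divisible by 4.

We need the least positive integer a for which a has exactly 9 positive divisors but a is not divisible by 4.
For a = 36, 100, 196 the conclusion holds.
a = 225: τ(225) = 9; 225 mod 4 = 1.
So a = 225 is the smallest counterexample.

a = 225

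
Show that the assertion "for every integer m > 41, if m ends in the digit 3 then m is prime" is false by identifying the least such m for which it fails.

m = 63

Check each integer m > 41 in order until m ends in the digit 3 but m is not prime.
For m = 43, 53 the conclusion holds.
m = 63: 63 ends in 3; 63 = 3 × 21, composite.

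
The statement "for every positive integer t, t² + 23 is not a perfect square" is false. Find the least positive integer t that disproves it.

t = 11

For t = 1, 2, 3, 4, 5, 6, 7, 8, 9, 10 the conclusion holds.
t = 11: 11² + 23 = 144 = 12², a perfect square.
So t = 11 is the smallest counterexample.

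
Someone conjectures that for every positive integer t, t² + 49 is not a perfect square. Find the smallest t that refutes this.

t = 24

For t = 1, 2, 3, 4, …, 21, 22, 23 the conclusion holds.
t = 24: 24² + 49 = 625 = 25², a perfect square.
Thus t = 24 disproves the claim, and no smaller t works.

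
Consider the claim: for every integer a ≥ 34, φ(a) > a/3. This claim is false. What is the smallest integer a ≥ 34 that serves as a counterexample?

a = 36

a = 34: φ(34) = 16 and 34/3 = 34/3, so φ(34) > 34/3.
a = 35: φ(35) = 24 and 35/3 = 35/3, so φ(35) > 35/3.
a = 36: φ(36) = 12 and 36/3 = 12, so φ(36) ≤ 36/3.
Thus a = 36 disproves the claim, and no smaller a works.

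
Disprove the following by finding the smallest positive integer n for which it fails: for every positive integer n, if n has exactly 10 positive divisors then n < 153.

n = 162

We need the least positive integer n for which n has exactly 10 positive divisors but the claim fails.
For n = 48, 80, 112 the conclusion holds.
n = 162: τ(162) = 10; 162 ≥ 153.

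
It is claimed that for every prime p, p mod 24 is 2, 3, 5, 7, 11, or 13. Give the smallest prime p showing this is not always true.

p = 17

A counterexample is any prime p such that the claim fails; we check each in order.
p = 2: 2 mod 24 = 2.
p = 3: 3 mod 24 = 3.
p = 5: 5 mod 24 = 5.
p = 7: 7 mod 24 = 7.
p = 11: 11 mod 24 = 11.
p = 13: 13 mod 24 = 13.
p = 17: 17 mod 24 = 17 — not in {2, 3, 5, 7, 11, 13}.
Hence p = 17 is a counterexample.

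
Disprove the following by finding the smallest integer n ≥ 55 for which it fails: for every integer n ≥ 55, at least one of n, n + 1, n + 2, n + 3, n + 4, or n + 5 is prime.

n = 90

A counterexample is any integer n ≥ 55 such that n, n + 1, n + 2, n + 3, n + 4, n + 5 are all composite; we check each in order.
For n = 55, 56, 57, 58, …, 87, 88, 89 the conclusion holds.
n = 90: 90 = 2 × 45; 91 = 7 × 13; 92 = 2 × 46; 93 = 3 × 31; 94 = 2 × 47; 95 = 5 × 19 — all composite.
So n = 90 is the smallest counterexample.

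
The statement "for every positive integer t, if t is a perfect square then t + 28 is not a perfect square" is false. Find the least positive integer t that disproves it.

t = 36

The first 5 eligible values, up to t = 25, all satisfy the conclusion.
t = 36: 36 = 6² and 36 + 28 = 64 = 8².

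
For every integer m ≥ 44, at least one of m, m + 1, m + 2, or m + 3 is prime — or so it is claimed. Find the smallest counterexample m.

m = 48

Check each integer m ≥ 44 in order until m, m + 1, m + 2, m + 3 are all composite.
m = 44: 47 is prime.
m = 45: 47 is prime.
m = 46: 47 is prime.
m = 47: 47 is prime.
m = 48: 48 = 2 × 24; 49 = 7 × 7; 50 = 2 × 25; 51 = 3 × 17 — all composite.
So m = 48 is the smallest counterexample.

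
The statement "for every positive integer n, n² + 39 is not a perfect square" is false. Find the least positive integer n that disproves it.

For n = 1, 2, 3, 4 the conclusion holds.
n = 5: 5² + 39 = 64 = 8², a perfect square.
So n = 5 is the smallest counterexample.

n = 5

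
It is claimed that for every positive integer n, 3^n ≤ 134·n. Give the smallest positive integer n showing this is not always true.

For n = 1, 2, 3, 4, 5, 6 the conclusion holds.
n = 7: 3^n = 2187 and 134·n = 938, so 2187 > 938.

n = 7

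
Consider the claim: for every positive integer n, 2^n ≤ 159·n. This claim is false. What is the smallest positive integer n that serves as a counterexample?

The first 10 eligible values, up to n = 10, all satisfy the conclusion.
n = 11: 2^n = 2048 and 159·n = 1749, so 2048 > 1749.

n = 11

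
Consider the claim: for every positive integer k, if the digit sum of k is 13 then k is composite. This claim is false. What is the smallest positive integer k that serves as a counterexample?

k = 67

For k = 49, 58 the conclusion holds.
k = 67: digit sum 13; 67 is prime, not composite.
Hence k = 67 is a counterexample.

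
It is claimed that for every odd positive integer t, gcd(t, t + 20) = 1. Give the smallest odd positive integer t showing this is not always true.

Check each odd positive integer t in order until gcd(t, t + 20) > 1.
For t = 1, 3 the conclusion holds.
t = 5: gcd(5, 25) = 5.
So t = 5 is the smallest counterexample.

t = 5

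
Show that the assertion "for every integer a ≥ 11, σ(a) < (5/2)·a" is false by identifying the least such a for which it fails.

a = 24

We need the least integer a ≥ 11 for which the claim fails.
The first 13 eligible values, up to a = 23, all satisfy the conclusion.
a = 24: σ(24) = 60; 60 ≥ 60.
Thus a = 24 disproves the claim, and no smaller a works.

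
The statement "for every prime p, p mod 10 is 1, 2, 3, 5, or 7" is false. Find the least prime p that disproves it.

p = 19

p = 2: 2 mod 10 = 2.
p = 3: 3 mod 10 = 3.
p = 5: 5 mod 10 = 5.
p = 7: 7 mod 10 = 7.
p = 11: 11 mod 10 = 1.
p = 13: 13 mod 10 = 3.
p = 17: 17 mod 10 = 7.
p = 19: 19 mod 10 = 9 — not in {1, 2, 3, 5, 7}.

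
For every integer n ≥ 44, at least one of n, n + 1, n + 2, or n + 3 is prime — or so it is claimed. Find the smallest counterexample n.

The first 4 eligible values, up to n = 47, all satisfy the conclusion.
n = 48: 48 = 2 × 24; 49 = 7 × 7; 50 = 2 × 25; 51 = 3 × 17 — all composite.
Hence n = 48 is a counterexample.

n = 48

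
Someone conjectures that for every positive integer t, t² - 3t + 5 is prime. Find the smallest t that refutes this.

t = 4

For t = 1, 2, 3 the conclusion holds.
t = 4: t² - 3t + 5 = 9 = 3 × 3, composite.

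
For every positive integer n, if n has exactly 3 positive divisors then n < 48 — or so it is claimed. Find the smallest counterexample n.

n = 4: τ(4) = 3; 4 < 48.
n = 9: τ(9) = 3; 9 < 48.
n = 25: τ(25) = 3; 25 < 48.
n = 49: τ(49) = 3; 49 ≥ 48.
Thus n = 49 disproves the claim, and no smaller n works.

n = 49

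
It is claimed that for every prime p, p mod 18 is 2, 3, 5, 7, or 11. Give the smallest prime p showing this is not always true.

p = 13

A counterexample is any prime p such that the claim fails; we check each in order.
For p = 2, 3, 5, 7, 11 the conclusion holds.
p = 13: 13 mod 18 = 13 — not in {2, 3, 5, 7, 11}.
Hence p = 13 is a counterexample.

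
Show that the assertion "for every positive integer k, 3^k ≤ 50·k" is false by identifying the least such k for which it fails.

We need the least positive integer k for which 3^k > 50·k.
For k = 1, 2, 3, 4, 5 the conclusion holds.
k = 6: 3^k = 729 and 50·k = 300, so 729 > 300.
Hence k = 6 is a counterexample.

k = 6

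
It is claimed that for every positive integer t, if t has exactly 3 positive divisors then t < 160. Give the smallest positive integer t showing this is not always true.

t = 169

Check each positive integer t in order until t has exactly 3 positive divisors but the claim fails.
The first 5 eligible values, up to t = 121, all satisfy the conclusion.
t = 169: τ(169) = 3; 169 ≥ 160.
Hence t = 169 is a counterexample.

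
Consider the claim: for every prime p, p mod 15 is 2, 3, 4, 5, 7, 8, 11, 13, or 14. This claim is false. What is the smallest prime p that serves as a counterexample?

Check each prime p in order until the claim fails.
The first 10 eligible values, up to p = 29, all satisfy the conclusion.
p = 31: 31 mod 15 = 1 — not in {2, 3, 4, 5, 7, 8, 11, 13, 14}.
Thus p = 31 disproves the claim, and no smaller p works.

p = 31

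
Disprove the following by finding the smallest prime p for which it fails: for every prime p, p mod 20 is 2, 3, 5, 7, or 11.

A counterexample is any prime p such that the claim fails; we check each in order.
The first 5 eligible values, up to p = 11, all satisfy the conclusion.
p = 13: 13 mod 20 = 13 — not in {2, 3, 5, 7, 11}.

p = 13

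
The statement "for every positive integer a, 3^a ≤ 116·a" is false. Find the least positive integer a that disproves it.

A counterexample is any positive integer a such that 3^a > 116·a; we check each in order.
For a = 1, 2, 3, 4, 5 the conclusion holds.
a = 6: 3^a = 729 and 116·a = 696, so 729 > 696.

a = 6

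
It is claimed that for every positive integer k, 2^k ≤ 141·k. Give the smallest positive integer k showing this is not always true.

k = 11

Check each positive integer k in order until 2^k > 141·k.
For k = 1, 2, 3, 4, 5, 6, 7, 8, 9, 10 the conclusion holds.
k = 11: 2^k = 2048 and 141·k = 1551, so 2048 > 1551.
So k = 11 is the smallest counterexample.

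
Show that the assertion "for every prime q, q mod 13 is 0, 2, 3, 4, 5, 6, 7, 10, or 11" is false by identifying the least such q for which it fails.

q = 47

A counterexample is any prime q such that the claim fails; we check each in order.
For q = 2, 3, 5, 7, …, 37, 41, 43 the conclusion holds.
q = 47: 47 mod 13 = 8 — not in {0, 2, 3, 4, 5, 6, 7, 10, 11}.
So q = 47 is the smallest counterexample.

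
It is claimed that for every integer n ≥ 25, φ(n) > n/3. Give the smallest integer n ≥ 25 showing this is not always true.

Check each integer n ≥ 25 in order until the claim fails.
The first 5 eligible values, up to n = 29, all satisfy the conclusion.
n = 30: φ(30) = 8 and 30/3 = 10, so φ(30) ≤ 30/3.
Thus n = 30 disproves the claim, and no smaller n works.

n = 30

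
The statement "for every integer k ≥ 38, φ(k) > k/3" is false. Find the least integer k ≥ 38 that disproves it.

k = 42

We need the least integer k ≥ 38 for which the claim fails.
The first 4 eligible values, up to k = 41, all satisfy the conclusion.
k = 42: φ(42) = 12 and 42/3 = 14, so φ(42) ≤ 42/3.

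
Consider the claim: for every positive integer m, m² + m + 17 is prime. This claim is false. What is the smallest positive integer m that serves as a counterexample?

For m = 1, 2, 3, 4, …, 13, 14, 15 the conclusion holds.
m = 16: m² + m + 17 = 289 = 17 × 17, composite.

m = 16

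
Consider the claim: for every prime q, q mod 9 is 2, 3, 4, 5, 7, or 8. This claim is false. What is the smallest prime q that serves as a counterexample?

q = 19

We need the least prime q for which the claim fails.
The first 7 eligible values, up to q = 17, all satisfy the conclusion.
q = 19: 19 mod 9 = 1 — not in {2, 3, 4, 5, 7, 8}.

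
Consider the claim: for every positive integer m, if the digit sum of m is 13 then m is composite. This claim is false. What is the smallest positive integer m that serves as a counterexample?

We need the least positive integer m for which the digit sum of m is 13 but m is prime.
For m = 49, 58 the conclusion holds.
m = 67: digit sum 13; 67 is prime, not composite.

m = 67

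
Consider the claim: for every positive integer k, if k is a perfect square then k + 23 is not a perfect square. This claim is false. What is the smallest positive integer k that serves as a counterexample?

A counterexample is any positive integer k such that k is a perfect square but k + 23 is a perfect square; we check each in order.
The first 10 eligible values, up to k = 100, all satisfy the conclusion.
k = 121: 121 = 11² and 121 + 23 = 144 = 12².

k = 121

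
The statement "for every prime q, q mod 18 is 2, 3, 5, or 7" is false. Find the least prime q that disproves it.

We need the least prime q for which the claim fails.
The first 4 eligible values, up to q = 7, all satisfy the conclusion.
q = 11: 11 mod 18 = 11 — not in {2, 3, 5, 7}.
So q = 11 is the smallest counterexample.

q = 11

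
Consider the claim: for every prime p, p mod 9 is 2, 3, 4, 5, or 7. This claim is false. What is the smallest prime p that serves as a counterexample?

For p = 2, 3, 5, 7, 11, 13 the conclusion holds.
p = 17: 17 mod 9 = 8 — not in {2, 3, 4, 5, 7}.

p = 17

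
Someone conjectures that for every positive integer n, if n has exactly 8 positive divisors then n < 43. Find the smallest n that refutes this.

The first 4 eligible values, up to n = 42, all satisfy the conclusion.
n = 54: τ(54) = 8; 54 ≥ 43.

n = 54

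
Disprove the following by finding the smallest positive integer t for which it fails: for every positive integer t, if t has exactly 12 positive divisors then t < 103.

t = 60: τ(60) = 12; 60 < 103.
t = 72: τ(72) = 12; 72 < 103.
t = 84: τ(84) = 12; 84 < 103.
t = 90: τ(90) = 12; 90 < 103.
t = 96: τ(96) = 12; 96 < 103.
t = 108: τ(108) = 12; 108 ≥ 103.
So t = 108 is the smallest counterexample.

t = 108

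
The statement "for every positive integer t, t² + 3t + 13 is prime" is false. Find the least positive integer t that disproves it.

t = 9

We need the least positive integer t for which t² + 3t + 13 is not prime.
t = 1: t² + 3t + 13 = 17, prime.
t = 2: t² + 3t + 13 = 23, prime.
t = 3: t² + 3t + 13 = 31, prime.
t = 4: t² + 3t + 13 = 41, prime.
t = 5: t² + 3t + 13 = 53, prime.
t = 6: t² + 3t + 13 = 67, prime.
t = 7: t² + 3t + 13 = 83, prime.
t = 8: t² + 3t + 13 = 101, prime.
t = 9: t² + 3t + 13 = 121 = 11 × 11, composite.
So t = 9 is the smallest counterexample.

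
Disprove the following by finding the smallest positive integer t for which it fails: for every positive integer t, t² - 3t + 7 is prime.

t = 6

Check each positive integer t in order until t² - 3t + 7 is not prime.
t = 1: t² - 3t + 7 = 5, prime.
t = 2: t² - 3t + 7 = 5, prime.
t = 3: t² - 3t + 7 = 7, prime.
t = 4: t² - 3t + 7 = 11, prime.
t = 5: t² - 3t + 7 = 17, prime.
t = 6: t² - 3t + 7 = 25 = 5 × 5, composite.
So t = 6 is the smallest counterexample.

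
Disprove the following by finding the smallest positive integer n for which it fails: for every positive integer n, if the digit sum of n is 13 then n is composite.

n = 67

We need the least positive integer n for which the digit sum of n is 13 but n is prime.
For n = 49, 58 the conclusion holds.
n = 67: digit sum 13; 67 is prime, not composite.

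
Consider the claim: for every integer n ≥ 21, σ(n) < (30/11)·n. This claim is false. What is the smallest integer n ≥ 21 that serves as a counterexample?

n = 60

Check each integer n ≥ 21 in order until the claim fails.
For n = 21, 22, 23, 24, …, 57, 58, 59 the conclusion holds.
n = 60: σ(60) = 168; 168 ≥ 1800/11.
So n = 60 is the smallest counterexample.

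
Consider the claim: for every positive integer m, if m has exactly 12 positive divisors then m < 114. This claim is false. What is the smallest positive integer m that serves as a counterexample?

The first 6 eligible values, up to m = 108, all satisfy the conclusion.
m = 126: τ(126) = 12; 126 ≥ 114.
Thus m = 126 disproves the claim, and no smaller m works.

m = 126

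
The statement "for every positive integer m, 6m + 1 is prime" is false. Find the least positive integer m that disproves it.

m = 1: 6m + 1 = 7, prime.
m = 2: 6m + 1 = 13, prime.
m = 3: 6m + 1 = 19, prime.
m = 4: 6m + 1 = 25 = 5 × 5, composite.
Thus m = 4 disproves the claim, and no smaller m works.

m = 4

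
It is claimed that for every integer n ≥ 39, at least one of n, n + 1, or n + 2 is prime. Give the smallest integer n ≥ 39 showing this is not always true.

n = 44

Check each integer n ≥ 39 in order until n, n + 1, n + 2 are all composite.
For n = 39, 40, 41, 42, 43 the conclusion holds.
n = 44: 44 = 2 × 22; 45 = 3 × 15; 46 = 2 × 23 — all composite.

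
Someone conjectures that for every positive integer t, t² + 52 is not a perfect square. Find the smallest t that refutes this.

t = 12

A counterexample is any positive integer t such that t² + 52 is a perfect square; we check each in order.
For t = 1, 2, 3, 4, …, 9, 10, 11 the conclusion holds.
t = 12: 12² + 52 = 196 = 14², a perfect square.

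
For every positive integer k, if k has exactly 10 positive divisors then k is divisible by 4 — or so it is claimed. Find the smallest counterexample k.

k = 162

For k = 48, 80, 112 the conclusion holds.
k = 162: τ(162) = 10; 162 mod 4 = 2.
Hence k = 162 is a counterexample.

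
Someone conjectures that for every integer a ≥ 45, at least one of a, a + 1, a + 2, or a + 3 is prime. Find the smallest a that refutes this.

a = 48

A counterexample is any integer a ≥ 45 such that a, a + 1, a + 2, a + 3 are all composite; we check each in order.
a = 45: 47 is prime.
a = 46: 47 is prime.
a = 47: 47 is prime.
a = 48: 48 = 2 × 24; 49 = 7 × 7; 50 = 2 × 25; 51 = 3 × 17 — all composite.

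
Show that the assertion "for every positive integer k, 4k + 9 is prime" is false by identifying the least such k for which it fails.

k = 3

k = 1: 4k + 9 = 13, prime.
k = 2: 4k + 9 = 17, prime.
k = 3: 4k + 9 = 21 = 3 × 7, composite.
Hence k = 3 is a counterexample.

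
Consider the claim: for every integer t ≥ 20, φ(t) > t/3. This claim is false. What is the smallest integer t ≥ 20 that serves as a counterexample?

t = 20: φ(20) = 8 and 20/3 = 20/3, so φ(20) > 20/3.
t = 21: φ(21) = 12 and 21/3 = 7, so φ(21) > 21/3.
t = 22: φ(22) = 10 and 22/3 = 22/3, so φ(22) > 22/3.
t = 23: φ(23) = 22 and 23/3 = 23/3, so φ(23) > 23/3.
t = 24: φ(24) = 8 and 24/3 = 8, so φ(24) ≤ 24/3.
Thus t = 24 disproves the claim, and no smaller t works.

t = 24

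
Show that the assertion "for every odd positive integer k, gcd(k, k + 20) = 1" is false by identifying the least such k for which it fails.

k = 5

We need the least odd positive integer k for which gcd(k, k + 20) > 1.
For k = 1, 3 the conclusion holds.
k = 5: gcd(5, 25) = 5.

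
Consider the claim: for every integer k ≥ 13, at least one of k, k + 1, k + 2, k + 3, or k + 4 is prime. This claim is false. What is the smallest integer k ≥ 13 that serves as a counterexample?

k = 24

We need the least integer k ≥ 13 for which k, k + 1, k + 2, k + 3, k + 4 are all composite.
The first 11 eligible values, up to k = 23, all satisfy the conclusion.
k = 24: 24 = 2 × 12; 25 = 5 × 5; 26 = 2 × 13; 27 = 3 × 9; 28 = 2 × 14 — all composite.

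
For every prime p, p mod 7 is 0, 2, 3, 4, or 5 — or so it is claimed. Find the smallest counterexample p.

p = 13

We need the least prime p for which the claim fails.
p = 2: 2 mod 7 = 2.
p = 3: 3 mod 7 = 3.
p = 5: 5 mod 7 = 5.
p = 7: 7 mod 7 = 0.
p = 11: 11 mod 7 = 4.
p = 13: 13 mod 7 = 6 — not in {0, 2, 3, 4, 5}.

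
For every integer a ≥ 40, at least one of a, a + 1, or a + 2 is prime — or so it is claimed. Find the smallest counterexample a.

A counterexample is any integer a ≥ 40 such that a, a + 1, a + 2 are all composite; we check each in order.
The first 4 eligible values, up to a = 43, all satisfy the conclusion.
a = 44: 44 = 2 × 22; 45 = 3 × 15; 46 = 2 × 23 — all composite.
Hence a = 44 is a counterexample.

a = 44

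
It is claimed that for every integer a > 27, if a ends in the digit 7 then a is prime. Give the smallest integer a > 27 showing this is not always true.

A counterexample is any integer a > 27 such that a ends in the digit 7 but a is not prime; we check each in order.
For a = 37, 47 the conclusion holds.
a = 57: 57 ends in 7; 57 = 3 × 19, composite.
So a = 57 is the smallest counterexample.

a = 57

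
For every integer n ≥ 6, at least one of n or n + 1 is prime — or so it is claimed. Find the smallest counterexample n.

n = 8

A counterexample is any integer n ≥ 6 such that n, n + 1 are both composite; we check each in order.
n = 6: 7 is prime.
n = 7: 7 is prime.
n = 8: 8 = 2 × 4; 9 = 3 × 3 — both composite.
Thus n = 8 disproves the claim, and no smaller n works.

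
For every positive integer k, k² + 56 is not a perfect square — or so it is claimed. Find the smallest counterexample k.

k = 5

A counterexample is any positive integer k such that k² + 56 is a perfect square; we check each in order.
The first 4 eligible values, up to k = 4, all satisfy the conclusion.
k = 5: 5² + 56 = 81 = 9², a perfect square.
Hence k = 5 is a counterexample.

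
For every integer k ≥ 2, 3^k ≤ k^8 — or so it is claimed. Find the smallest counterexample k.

k = 23

We need the least integer k ≥ 2 for which 3^k > k^8.
For k = 2, 3, 4, 5, …, 20, 21, 22 the conclusion holds.
k = 23: 3^k = 94143178827 and k^8 = 78310985281, so 94143178827 > 78310985281.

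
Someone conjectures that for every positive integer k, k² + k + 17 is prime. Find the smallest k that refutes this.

k = 16

A counterexample is any positive integer k such that k² + k + 17 is not prime; we check each in order.
The first 15 eligible values, up to k = 15, all satisfy the conclusion.
k = 16: k² + k + 17 = 289 = 17 × 17, composite.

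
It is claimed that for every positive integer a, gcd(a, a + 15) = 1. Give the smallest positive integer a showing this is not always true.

a = 3

We need the least positive integer a for which gcd(a, a + 15) > 1.
a = 1: gcd(1, 16) = 1.
a = 2: gcd(2, 17) = 1.
a = 3: gcd(3, 18) = 3.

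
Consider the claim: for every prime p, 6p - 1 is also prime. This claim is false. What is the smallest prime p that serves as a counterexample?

p = 11

A counterexample is any prime p such that 6p - 1 is not prime; we check each in order.
p = 2: 6p - 1 = 11, prime.
p = 3: 6p - 1 = 17, prime.
p = 5: 6p - 1 = 29, prime.
p = 7: 6p - 1 = 41, prime.
p = 11: 6p - 1 = 65 = 5 × 13, not prime.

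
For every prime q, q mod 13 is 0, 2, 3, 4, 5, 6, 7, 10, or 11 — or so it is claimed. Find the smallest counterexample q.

We need the least prime q for which the claim fails.
The first 14 eligible values, up to q = 43, all satisfy the conclusion.
q = 47: 47 mod 13 = 8 — not in {0, 2, 3, 4, 5, 6, 7, 10, 11}.

q = 47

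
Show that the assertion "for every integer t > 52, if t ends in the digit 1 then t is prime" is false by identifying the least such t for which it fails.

We need the least integer t > 52 for which t ends in the digit 1 but t is not prime.
t = 61: 61 ends in 1 and is prime.
t = 71: 71 ends in 1 and is prime.
t = 81: 81 ends in 1; 81 = 3 × 27, composite.
So t = 81 is the smallest counterexample.

t = 81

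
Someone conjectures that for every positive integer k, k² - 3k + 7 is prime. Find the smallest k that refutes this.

Check each positive integer k in order until k² - 3k + 7 is not prime.
For k = 1, 2, 3, 4, 5 the conclusion holds.
k = 6: k² - 3k + 7 = 25 = 5 × 5, composite.

k = 6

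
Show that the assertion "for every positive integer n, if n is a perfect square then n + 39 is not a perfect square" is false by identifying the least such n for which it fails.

Check each positive integer n in order until n is a perfect square but n + 39 is a perfect square.
n = 1: 1 + 39 = 40, not a perfect square.
n = 4: 4 + 39 = 43, not a perfect square.
n = 9: 9 + 39 = 48, not a perfect square.
n = 16: 16 + 39 = 55, not a perfect square.
n = 25: 25 = 5² and 25 + 39 = 64 = 8².
So n = 25 is the smallest counterexample.

n = 25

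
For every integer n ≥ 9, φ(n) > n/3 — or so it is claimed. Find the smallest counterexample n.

n = 12

A counterexample is any integer n ≥ 9 such that the claim fails; we check each in order.
For n = 9, 10, 11 the conclusion holds.
n = 12: φ(12) = 4 and 12/3 = 4, so φ(12) ≤ 12/3.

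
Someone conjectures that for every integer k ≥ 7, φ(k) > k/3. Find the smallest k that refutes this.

k = 12

We need the least integer k ≥ 7 for which the claim fails.
k = 7: φ(7) = 6 and 7/3 = 7/3, so φ(7) > 7/3.
k = 8: φ(8) = 4 and 8/3 = 8/3, so φ(8) > 8/3.
k = 9: φ(9) = 6 and 9/3 = 3, so φ(9) > 9/3.
k = 10: φ(10) = 4 and 10/3 = 10/3, so φ(10) > 10/3.
k = 11: φ(11) = 10 and 11/3 = 11/3, so φ(11) > 11/3.
k = 12: φ(12) = 4 and 12/3 = 4, so φ(12) ≤ 12/3.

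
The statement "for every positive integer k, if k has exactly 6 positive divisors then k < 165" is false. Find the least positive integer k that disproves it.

The first 23 eligible values, up to k = 164, all satisfy the conclusion.
k = 171: τ(171) = 6; 171 ≥ 165.
So k = 171 is the smallest counterexample.

k = 171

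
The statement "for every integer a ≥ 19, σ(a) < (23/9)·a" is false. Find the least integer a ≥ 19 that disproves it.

Check each integer a ≥ 19 in order until the claim fails.
For a = 19, 20, 21, 22, …, 45, 46, 47 the conclusion holds.
a = 48: σ(48) = 124; 124 ≥ 368/3.

a = 48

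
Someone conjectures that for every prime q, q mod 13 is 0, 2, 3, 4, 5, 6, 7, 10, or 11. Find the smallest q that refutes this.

q = 47

For q = 2, 3, 5, 7, …, 37, 41, 43 the conclusion holds.
q = 47: 47 mod 13 = 8 — not in {0, 2, 3, 4, 5, 6, 7, 10, 11}.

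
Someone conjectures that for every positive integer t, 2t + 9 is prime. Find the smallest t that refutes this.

Check each positive integer t in order until 2t + 9 is not prime.
For t = 1, 2 the conclusion holds.
t = 3: 2t + 9 = 15 = 3 × 5, composite.

t = 3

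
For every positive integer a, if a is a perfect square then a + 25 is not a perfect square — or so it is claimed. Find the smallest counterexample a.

For a = 1, 4, 9, 16, …, 81, 100, 121 the conclusion holds.
a = 144: 144 = 12² and 144 + 25 = 169 = 13².

a = 144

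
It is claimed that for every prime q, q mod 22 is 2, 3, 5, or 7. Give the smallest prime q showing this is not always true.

q = 11

For q = 2, 3, 5, 7 the conclusion holds.
q = 11: 11 mod 22 = 11 — not in {2, 3, 5, 7}.
Hence q = 11 is a counterexample.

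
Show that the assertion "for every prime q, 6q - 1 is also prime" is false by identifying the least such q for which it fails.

A counterexample is any prime q such that 6q - 1 is not prime; we check each in order.
The first 4 eligible values, up to q = 7, all satisfy the conclusion.
q = 11: 6q - 1 = 65 = 5 × 13, not prime.
Thus q = 11 disproves the claim, and no smaller q works.

q = 11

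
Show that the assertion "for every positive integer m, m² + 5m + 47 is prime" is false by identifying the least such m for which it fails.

m = 38

Check each positive integer m in order until m² + 5m + 47 is not prime.
For m = 1, 2, 3, 4, …, 35, 36, 37 the conclusion holds.
m = 38: m² + 5m + 47 = 1681 = 41 × 41, composite.
Thus m = 38 disproves the claim, and no smaller m works.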